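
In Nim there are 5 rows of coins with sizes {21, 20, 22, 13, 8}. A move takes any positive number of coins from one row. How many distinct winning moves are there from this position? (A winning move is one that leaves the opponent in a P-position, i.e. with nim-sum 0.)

3

Nim-sum: 21 XOR 20 XOR 22 XOR 13 XOR 8 = 18.
The overall nim-sum is X = 18. A row of size p has a winning move iff p XOR X < p (reduce it to p XOR X).
  21: 21 XOR 18 = 7 < 21 — winning move (to 7).
  20: 20 XOR 18 = 6 < 20 — winning move (to 6).
  22: 22 XOR 18 = 4 < 22 — winning move (to 4).
  13: 13 XOR 18 = 31 ≥ 13 — no move.
  8: 8 XOR 18 = 26 ≥ 8 — no move.
That gives 3 winning moves.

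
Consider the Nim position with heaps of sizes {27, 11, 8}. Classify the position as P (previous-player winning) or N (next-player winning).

N-position

Write each in binary and XOR column by column:
  11011  (27)
  01011  (11)
  01000  (8)
  -----
  11000  (24)
The nim-sum is 24 ≠ 0, so this is an N-position: the player to move can win.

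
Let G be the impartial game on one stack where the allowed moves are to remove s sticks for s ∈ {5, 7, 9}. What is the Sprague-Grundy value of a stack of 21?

Compute g(0), g(1), … for moves {5, 7, 9}:
k:     0  1  2  3  4  5  6  7  8  9 10 11 12 13 14 15 16 17 18 19 20 21
g(k):  0  0  0  0  0  1  1  1  1  1  2  2  2  2  0  0  0  0  0  1  1  1
So g(21) = 1.

1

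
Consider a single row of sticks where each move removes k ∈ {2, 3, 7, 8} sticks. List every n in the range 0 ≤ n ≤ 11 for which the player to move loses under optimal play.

Compute g(0), g(1), … for moves {2, 3, 7, 8}:
k:     0  1  2  3  4  5  6  7  8  9 10 11
g(k):  0  0  1  1  2  0  0  1  1  2  0  0
The P-positions (g = 0) in 0..11 are 0, 1, 5, 6, 10, 11.

0, 1, 5, 6, 10, 11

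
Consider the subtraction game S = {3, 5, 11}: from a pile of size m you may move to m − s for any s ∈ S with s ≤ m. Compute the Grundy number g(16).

Build the Grundy sequence with g(k) = mex{g(k−s) : s ∈ {3, 5, 11}, s ≤ k}:
k:     0  1  2  3  4  5  6  7  8  9 10 11 12 13 14 15 16
g(k):  0  0  0  1  1  1  2  2  0  0  0  1  1  1  2  2  0
So g(16) = 0.

0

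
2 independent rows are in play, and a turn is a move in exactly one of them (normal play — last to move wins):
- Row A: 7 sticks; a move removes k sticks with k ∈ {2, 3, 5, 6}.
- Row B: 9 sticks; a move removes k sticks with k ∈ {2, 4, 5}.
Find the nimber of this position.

For row A, compute g(0), g(1), … with moves {2, 3, 5, 6}:
k:     0  1  2  3  4  5  6  7
g(k):  0  0  1  1  2  2  3  3
So g(7) = 3.
Build the Grundy sequence for row B with g(k) = mex{g(k−s) : s ∈ {2, 4, 5}, s ≤ k}:
g(0) = mex{} = 0
g(1) = mex{} = 0
g(2) = mex{0} = 1
g(3) = mex{0} = 1
g(4) = mex{0,1} = 2
g(5) = mex{0,1} = 2
g(6) = mex{0,1,2} = 3
g(7) = mex{1,2} = 0
g(8) = mex{1,2,3} = 0
g(9) = mex{0,2} = 1
So g(9) = 1.
The value of a disjunctive sum is the nim-sum of the parts.
Combined value = 3 ⊕ 1 = 2.

2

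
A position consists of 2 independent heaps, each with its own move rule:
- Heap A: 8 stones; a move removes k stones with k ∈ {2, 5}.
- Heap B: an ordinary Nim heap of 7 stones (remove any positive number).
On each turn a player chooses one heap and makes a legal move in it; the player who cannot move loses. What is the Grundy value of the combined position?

7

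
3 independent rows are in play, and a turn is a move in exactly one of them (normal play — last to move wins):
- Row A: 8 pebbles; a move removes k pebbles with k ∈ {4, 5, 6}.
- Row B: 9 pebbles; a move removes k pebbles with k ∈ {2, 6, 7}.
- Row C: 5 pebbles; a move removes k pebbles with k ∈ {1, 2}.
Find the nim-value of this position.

Grundy values for row A (subtraction set {4, 5, 6}):
k:     0  1  2  3  4  5  6  7  8
g(k):  0  0  0  0  1  1  1  1  2
So g(8) = 2.
Build the Grundy sequence for row B with g(k) = mex{g(k−s) : s ∈ {2, 6, 7}, s ≤ k}:
g(0) = mex{} = 0
g(1) = mex{} = 0
g(2) = mex{0} = 1
g(3) = mex{0} = 1
g(4) = mex{1} = 0
g(5) = mex{1} = 0
g(6) = mex{0} = 1
g(7) = mex{0} = 1
g(8) = mex{0,1} = 2
g(9) = mex{1} = 0
So g(9) = 0.
For row C, compute g(0), g(1), … with moves {1, 2}:
k:     0  1  2  3  4  5
g(k):  0  1  2  0  1  2
So g(5) = 2.
The value of a disjunctive sum is the nim-sum of the parts.
Combined value = 2 XOR 0 XOR 2 = 0.

0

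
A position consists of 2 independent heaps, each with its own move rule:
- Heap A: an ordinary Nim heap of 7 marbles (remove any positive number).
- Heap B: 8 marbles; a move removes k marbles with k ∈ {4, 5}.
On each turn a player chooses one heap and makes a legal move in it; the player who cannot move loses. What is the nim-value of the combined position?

Heap A is a plain Nim heap of size 7, so its Grundy value is 7.
For heap B, compute g(0), g(1), … with moves {4, 5}:
g(0) = mex{} = 0
g(1) = mex{} = 0
g(2) = mex{} = 0
g(3) = mex{} = 0
g(4) = mex{0} = 1
g(5) = mex{0} = 1
g(6) = mex{0} = 1
g(7) = mex{0} = 1
g(8) = mex{0,1} = 2
So g(8) = 2.
The value of a disjunctive sum is the nim-sum of the parts.
Combined value = 7 XOR 2 = 5.

5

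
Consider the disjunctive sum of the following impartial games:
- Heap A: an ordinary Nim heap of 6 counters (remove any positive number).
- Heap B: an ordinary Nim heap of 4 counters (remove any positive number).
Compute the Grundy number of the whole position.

2

Heap A is a plain Nim heap of size 6, so its Grundy value is 6.
Heap B is a plain Nim heap of size 4, so its Grundy value is 4.
By the Sprague-Grundy theorem, the Grundy value of a sum of independent games is the XOR of the component values.
Combined value = 6 XOR 4 = 2.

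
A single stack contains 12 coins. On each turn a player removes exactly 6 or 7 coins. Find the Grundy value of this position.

2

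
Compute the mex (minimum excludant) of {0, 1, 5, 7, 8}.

2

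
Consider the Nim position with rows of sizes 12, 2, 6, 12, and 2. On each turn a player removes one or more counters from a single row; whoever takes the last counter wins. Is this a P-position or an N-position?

Compute the nim-sum pairwise:
12 XOR 2 = 14
14 XOR 6 = 8
8 XOR 12 = 4
4 XOR 2 = 6
The nim-sum is 6 ≠ 0, so this is an N-position: the player to move can win.

N-position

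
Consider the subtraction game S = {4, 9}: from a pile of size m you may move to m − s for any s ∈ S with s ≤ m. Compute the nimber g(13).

0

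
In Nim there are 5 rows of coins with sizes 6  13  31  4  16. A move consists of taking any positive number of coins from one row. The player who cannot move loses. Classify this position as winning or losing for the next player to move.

Losing position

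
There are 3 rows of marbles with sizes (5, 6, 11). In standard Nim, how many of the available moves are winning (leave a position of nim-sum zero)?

1

Nim-sum: 5 XOR 6 XOR 11 = 8.
The overall nim-sum is X = 8. A row of size p has a winning move iff p XOR X < p (reduce it to p XOR X).
  5: 5 XOR 8 = 13 ≥ 5 — no move.
  6: 6 XOR 8 = 14 ≥ 6 — no move.
  11: 11 XOR 8 = 3 < 11 — winning move (to 3).
That gives 1 winning move.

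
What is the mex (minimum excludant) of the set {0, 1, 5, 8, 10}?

The values 0, 1 are all present; 2 is the first non-negative integer missing from the set.

2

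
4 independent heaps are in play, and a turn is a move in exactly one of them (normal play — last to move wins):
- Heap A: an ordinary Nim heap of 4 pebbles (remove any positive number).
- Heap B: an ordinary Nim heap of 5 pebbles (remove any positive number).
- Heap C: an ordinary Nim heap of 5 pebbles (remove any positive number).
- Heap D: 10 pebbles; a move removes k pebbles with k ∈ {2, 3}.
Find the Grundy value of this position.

4

Heap A is a plain Nim heap of size 4, so its Grundy value is 4.
Heap B is a plain Nim heap of size 5, so its Grundy value is 5.
Heap C is a plain Nim heap of size 5, so its Grundy value is 5.
Grundy values for heap D (subtraction set {2, 3}):
g(0) = mex{} = 0
g(1) = mex{} = 0
g(2) = mex{0} = 1
g(3) = mex{0} = 1
g(4) = mex{0,1} = 2
g(5) = mex{1} = 0
g(6) = mex{1,2} = 0
g(7) = mex{0,2} = 1
g(8) = mex{0} = 1
g(9) = mex{0,1} = 2
g(10) = mex{1} = 0
So g(10) = 0.
The value of a disjunctive sum is the nim-sum of the parts.
Combined value = 4 ⊕ 5 ⊕ 5 ⊕ 0 = 4.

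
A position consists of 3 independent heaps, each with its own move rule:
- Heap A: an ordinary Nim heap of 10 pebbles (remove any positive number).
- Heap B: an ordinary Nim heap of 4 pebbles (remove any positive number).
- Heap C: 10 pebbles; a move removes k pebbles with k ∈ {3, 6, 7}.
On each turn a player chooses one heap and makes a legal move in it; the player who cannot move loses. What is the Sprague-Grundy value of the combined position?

14

Heap A is a plain Nim heap of size 10, so its Grundy value is 10.
Heap B is a plain Nim heap of size 4, so its Grundy value is 4.
Build the Grundy sequence for heap C with g(k) = mex{g(k−s) : s ∈ {3, 6, 7}, s ≤ k}:
g(0) = mex{} = 0
g(1) = mex{} = 0
g(2) = mex{} = 0
g(3) = mex{0} = 1
g(4) = mex{0} = 1
g(5) = mex{0} = 1
g(6) = mex{0,1} = 2
g(7) = mex{0,1} = 2
g(8) = mex{0,1} = 2
g(9) = mex{0,1,2} = 3
g(10) = mex{1,2} = 0
So g(10) = 0.
The value of a disjunctive sum is the nim-sum of the parts.
Combined value = 10 ⊕ 4 ⊕ 0 = 14.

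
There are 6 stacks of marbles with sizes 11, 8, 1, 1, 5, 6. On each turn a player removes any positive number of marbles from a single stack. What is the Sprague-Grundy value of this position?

0

In binary:
  1011  (11)
  1000  (8)
  0001  (1)
  0001  (1)
  0101  (5)
  0110  (6)
  ----
  0000  (0)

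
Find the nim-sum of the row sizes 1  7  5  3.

Compute the nim-sum pairwise:
1 ⊕ 7 = 6
6 ⊕ 5 = 3
3 ⊕ 3 = 0

0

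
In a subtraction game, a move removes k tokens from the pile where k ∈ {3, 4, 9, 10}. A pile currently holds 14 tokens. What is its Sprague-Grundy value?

Build the Grundy sequence with g(k) = mex{g(k−s) : s ∈ {3, 4, 9, 10}, s ≤ k}:
k:     0  1  2  3  4  5  6  7  8  9 10 11 12 13 14
g(k):  0  0  0  1  1  1  2  0  0  3  1  1  2  0  0
So g(14) = 0.

0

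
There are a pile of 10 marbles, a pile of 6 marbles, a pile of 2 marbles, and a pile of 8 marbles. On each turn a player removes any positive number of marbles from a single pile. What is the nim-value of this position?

6

In binary:
  1010  (10)
  0110  (6)
  0010  (2)
  1000  (8)
  ----
  0110  (6)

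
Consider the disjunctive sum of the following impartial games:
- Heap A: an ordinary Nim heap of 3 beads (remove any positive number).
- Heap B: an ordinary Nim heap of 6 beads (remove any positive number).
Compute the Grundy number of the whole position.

5

Heap A is a plain Nim heap of size 3, so its Grundy value is 3.
Heap B is a plain Nim heap of size 6, so its Grundy value is 6.
By the Sprague-Grundy theorem, the Grundy value of a sum of independent games is the XOR of the component values.
Combined value = 3 ⊕ 6 = 5.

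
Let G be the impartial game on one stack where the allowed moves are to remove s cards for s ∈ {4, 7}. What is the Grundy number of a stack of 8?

Compute g(0), g(1), … for moves {4, 7}:
k:     0  1  2  3  4  5  6  7  8
g(k):  0  0  0  0  1  1  1  1  2
So g(8) = 2.

2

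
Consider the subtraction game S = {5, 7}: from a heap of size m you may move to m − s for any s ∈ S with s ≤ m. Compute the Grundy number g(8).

1

Build the Grundy sequence with g(k) = mex{g(k−s) : s ∈ {5, 7}, s ≤ k}:
k:     0  1  2  3  4  5  6  7  8
g(k):  0  0  0  0  0  1  1  1  1
So g(8) = 1.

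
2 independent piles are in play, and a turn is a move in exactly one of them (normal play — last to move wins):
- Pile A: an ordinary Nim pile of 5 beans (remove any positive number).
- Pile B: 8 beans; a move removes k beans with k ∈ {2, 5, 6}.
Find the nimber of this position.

Pile A is a plain Nim pile of size 5, so its Grundy value is 5.
Grundy values for pile B (subtraction set {2, 5, 6}):
k:     0  1  2  3  4  5  6  7  8
g(k):  0  0  1  1  0  2  1  3  0
So g(8) = 0.
By the Sprague-Grundy theorem, the Grundy value of a sum of independent games is the XOR of the component values.
Combined value = 5 XOR 0 = 5.

5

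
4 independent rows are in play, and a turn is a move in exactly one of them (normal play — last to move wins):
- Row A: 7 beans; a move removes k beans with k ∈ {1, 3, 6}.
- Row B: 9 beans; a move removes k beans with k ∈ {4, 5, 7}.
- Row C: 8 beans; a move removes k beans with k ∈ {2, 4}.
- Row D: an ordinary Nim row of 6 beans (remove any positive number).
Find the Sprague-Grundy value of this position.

For row A, compute g(0), g(1), … with moves {1, 3, 6}:
g(0) = mex{} = 0
g(1) = mex{0} = 1
g(2) = mex{1} = 0
g(3) = mex{0} = 1
g(4) = mex{1} = 0
g(5) = mex{0} = 1
g(6) = mex{0,1} = 2
g(7) = mex{0,1,2} = 3
So g(7) = 3.
Grundy values for row B (subtraction set {4, 5, 7}):
g(0) = mex{} = 0
g(1) = mex{} = 0
g(2) = mex{} = 0
g(3) = mex{} = 0
g(4) = mex{0} = 1
g(5) = mex{0} = 1
g(6) = mex{0} = 1
g(7) = mex{0} = 1
g(8) = mex{0,1} = 2
g(9) = mex{0,1} = 2
So g(9) = 2.
Build the Grundy sequence for row C with g(k) = mex{g(k−s) : s ∈ {2, 4}, s ≤ k}:
k:     0  1  2  3  4  5  6  7  8
g(k):  0  0  1  1  2  2  0  0  1
So g(8) = 1.
Row D is a plain Nim row of size 6, so its Grundy value is 6.
By the Sprague-Grundy theorem, the Grundy value of a sum of independent games is the XOR of the component values.
Combined value = 3 XOR 2 XOR 1 XOR 6 = 6.

6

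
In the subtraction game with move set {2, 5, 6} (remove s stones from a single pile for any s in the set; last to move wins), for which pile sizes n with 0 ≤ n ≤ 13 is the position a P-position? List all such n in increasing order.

Grundy values for subtraction set {2, 5, 6}:
k:     0  1  2  3  4  5  6  7  8  9 10 11 12 13
g(k):  0  0  1  1  0  2  1  3  0  2  1  0  0  1
The P-positions (g = 0) in 0..13 are 0, 1, 4, 8, 11, 12.

0, 1, 4, 8, 11, 12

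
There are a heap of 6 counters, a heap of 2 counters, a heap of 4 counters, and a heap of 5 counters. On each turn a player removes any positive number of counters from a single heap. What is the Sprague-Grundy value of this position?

5

Compute the nim-sum pairwise:
6 ^ 2 = 4
4 ^ 4 = 0
0 ^ 5 = 5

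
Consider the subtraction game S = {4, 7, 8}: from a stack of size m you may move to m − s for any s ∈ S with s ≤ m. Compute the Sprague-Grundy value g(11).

2

Build the Grundy sequence with g(k) = mex{g(k−s) : s ∈ {4, 7, 8}, s ≤ k}:
k:     0  1  2  3  4  5  6  7  8  9 10 11
g(k):  0  0  0  0  1  1  1  1  2  2  2  2
So g(11) = 2.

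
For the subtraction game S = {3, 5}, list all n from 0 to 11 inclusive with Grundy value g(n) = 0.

0, 1, 2, 8, 9, 10

Compute g(0), g(1), … for moves {3, 5}:
k:     0  1  2  3  4  5  6  7  8  9 10 11
g(k):  0  0  0  1  1  1  2  2  0  0  0  1
The P-positions (g = 0) in 0..11 are 0, 1, 2, 8, 9, 10.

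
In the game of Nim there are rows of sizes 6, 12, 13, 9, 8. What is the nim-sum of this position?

6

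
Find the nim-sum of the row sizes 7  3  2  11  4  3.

Bitwise XOR of the heap sizes:
  0111  (7)
  0011  (3)
  0010  (2)
  1011  (11)
  0100  (4)
  0011  (3)
  ----
  1010  (10)

10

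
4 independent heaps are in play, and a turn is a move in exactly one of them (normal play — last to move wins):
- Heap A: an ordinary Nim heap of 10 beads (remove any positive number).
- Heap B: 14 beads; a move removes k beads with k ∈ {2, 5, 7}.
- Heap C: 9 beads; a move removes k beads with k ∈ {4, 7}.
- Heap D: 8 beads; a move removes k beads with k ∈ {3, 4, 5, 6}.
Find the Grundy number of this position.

10

Heap A is a plain Nim heap of size 10, so its Grundy value is 10.
For heap B, compute g(0), g(1), … with moves {2, 5, 7}:
g(0) = mex{} = 0
g(1) = mex{} = 0
g(2) = mex{0} = 1
g(3) = mex{0} = 1
g(4) = mex{1} = 0
g(5) = mex{0,1} = 2
g(6) = mex{0} = 1
g(7) = mex{0,1,2} = 3
g(8) = mex{0,1} = 2
g(9) = mex{0,1,3} = 2
g(10) = mex{1,2} = 0
g(11) = mex{0,1,2} = 3
g(12) = mex{0,2,3} = 1
g(13) = mex{1,2,3} = 0
g(14) = mex{1,2,3} = 0
So g(14) = 0.
For heap C, compute g(0), g(1), … with moves {4, 7}:
g(0) = mex{} = 0
g(1) = mex{} = 0
g(2) = mex{} = 0
g(3) = mex{} = 0
g(4) = mex{0} = 1
g(5) = mex{0} = 1
g(6) = mex{0} = 1
g(7) = mex{0} = 1
g(8) = mex{0,1} = 2
g(9) = mex{0,1} = 2
So g(9) = 2.
Grundy values for heap D (subtraction set {3, 4, 5, 6}):
k:     0  1  2  3  4  5  6  7  8
g(k):  0  0  0  1  1  1  2  2  2
So g(8) = 2.
By the Sprague-Grundy theorem, the Grundy value of a sum of independent games is the XOR of the component values.
Combined value = 10 ⊕ 0 ⊕ 2 ⊕ 2 = 10.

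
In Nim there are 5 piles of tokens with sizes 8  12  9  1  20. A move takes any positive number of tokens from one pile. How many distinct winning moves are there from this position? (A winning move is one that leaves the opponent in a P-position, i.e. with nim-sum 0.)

Compute the nim-sum pairwise:
8 XOR 12 = 4
4 XOR 9 = 13
13 XOR 1 = 12
12 XOR 20 = 24
The overall nim-sum is X = 24. A pile of size p has a winning move iff p XOR X < p (reduce it to p XOR X).
  8: 8 XOR 24 = 16 ≥ 8 — no move.
  12: 12 XOR 24 = 20 ≥ 12 — no move.
  9: 9 XOR 24 = 17 ≥ 9 — no move.
  1: 1 XOR 24 = 25 ≥ 1 — no move.
  20: 20 XOR 24 = 12 < 20 — winning move (to 12).
That gives 1 winning move.

1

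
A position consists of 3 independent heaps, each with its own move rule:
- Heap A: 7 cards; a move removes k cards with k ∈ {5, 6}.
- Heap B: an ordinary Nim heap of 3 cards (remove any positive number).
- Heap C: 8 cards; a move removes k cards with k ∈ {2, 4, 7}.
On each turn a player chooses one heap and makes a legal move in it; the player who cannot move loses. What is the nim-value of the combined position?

For heap A, compute g(0), g(1), … with moves {5, 6}:
k:     0  1  2  3  4  5  6  7
g(k):  0  0  0  0  0  1  1  1
So g(7) = 1.
Heap B is a plain Nim heap of size 3, so its Grundy value is 3.
Build the Grundy sequence for heap C with g(k) = mex{g(k−s) : s ∈ {2, 4, 7}, s ≤ k}:
k:     0  1  2  3  4  5  6  7  8
g(k):  0  0  1  1  2  2  0  3  1
So g(8) = 1.
The value of a disjunctive sum is the nim-sum of the parts.
Combined value = 1 ⊕ 3 ⊕ 1 = 3.

3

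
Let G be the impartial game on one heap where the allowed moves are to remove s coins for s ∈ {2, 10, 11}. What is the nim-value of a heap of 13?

0

Build the Grundy sequence with g(k) = mex{g(k−s) : s ∈ {2, 10, 11}, s ≤ k}:
g(0) = mex{} = 0
g(1) = mex{} = 0
g(2) = mex{0} = 1
g(3) = mex{0} = 1
g(4) = mex{1} = 0
g(5) = mex{1} = 0
g(6) = mex{0} = 1
g(7) = mex{0} = 1
g(8) = mex{1} = 0
g(9) = mex{1} = 0
g(10) = mex{0} = 1
g(11) = mex{0} = 1
g(12) = mex{0,1} = 2
g(13) = mex{1} = 0
So g(13) = 0.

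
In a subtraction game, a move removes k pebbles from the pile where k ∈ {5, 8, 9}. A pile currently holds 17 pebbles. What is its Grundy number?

0

Compute g(0), g(1), … for moves {5, 8, 9}:
k:     0  1  2  3  4  5  6  7  8  9 10 11 12 13 14 15 16 17
g(k):  0  0  0  0  0  1  1  1  1  1  2  2  2  2  0  0  0  0
So g(17) = 0.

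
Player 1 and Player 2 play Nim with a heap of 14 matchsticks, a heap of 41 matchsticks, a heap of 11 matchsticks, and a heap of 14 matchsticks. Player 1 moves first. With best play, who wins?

Player 1 wins

Write each in binary and XOR column by column:
  001110  (14)
  101001  (41)
  001011  (11)
  001110  (14)
  ------
  100010  (34)
The nim-sum is 34 ≠ 0, so this is an N-position: the player to move can win; Player 1 has a winning move.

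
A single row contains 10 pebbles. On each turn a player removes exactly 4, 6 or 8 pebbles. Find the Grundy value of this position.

Build the Grundy sequence with g(k) = mex{g(k−s) : s ∈ {4, 6, 8}, s ≤ k}:
g(0) = mex{} = 0
g(1) = mex{} = 0
g(2) = mex{} = 0
g(3) = mex{} = 0
g(4) = mex{0} = 1
g(5) = mex{0} = 1
g(6) = mex{0} = 1
g(7) = mex{0} = 1
g(8) = mex{0,1} = 2
g(9) = mex{0,1} = 2
g(10) = mex{0,1} = 2
So g(10) = 2.

2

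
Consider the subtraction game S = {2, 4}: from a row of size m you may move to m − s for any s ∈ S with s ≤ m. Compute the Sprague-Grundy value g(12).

0

Build the Grundy sequence with g(k) = mex{g(k−s) : s ∈ {2, 4}, s ≤ k}:
g(0) = mex{} = 0
g(1) = mex{} = 0
g(2) = mex{0} = 1
g(3) = mex{0} = 1
g(4) = mex{0,1} = 2
g(5) = mex{0,1} = 2
g(6) = mex{1,2} = 0
g(7) = mex{1,2} = 0
g(8) = mex{0,2} = 1
g(9) = mex{0,2} = 1
g(10) = mex{0,1} = 2
g(11) = mex{0,1} = 2
g(12) = mex{1,2} = 0
So g(12) = 0.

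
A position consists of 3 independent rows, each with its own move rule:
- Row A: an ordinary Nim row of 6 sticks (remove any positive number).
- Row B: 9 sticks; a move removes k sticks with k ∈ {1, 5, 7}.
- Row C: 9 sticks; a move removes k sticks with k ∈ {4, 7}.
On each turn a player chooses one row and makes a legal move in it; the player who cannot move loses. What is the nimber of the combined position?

5

Row A is a plain Nim row of size 6, so its Grundy value is 6.
Build the Grundy sequence for row B with g(k) = mex{g(k−s) : s ∈ {1, 5, 7}, s ≤ k}:
g(0) = mex{} = 0
g(1) = mex{0} = 1
g(2) = mex{1} = 0
g(3) = mex{0} = 1
g(4) = mex{1} = 0
g(5) = mex{0} = 1
g(6) = mex{1} = 0
g(7) = mex{0} = 1
g(8) = mex{1} = 0
g(9) = mex{0} = 1
So g(9) = 1.
Build the Grundy sequence for row C with g(k) = mex{g(k−s) : s ∈ {4, 7}, s ≤ k}:
k:     0  1  2  3  4  5  6  7  8  9
g(k):  0  0  0  0  1  1  1  1  2  2
So g(9) = 2.
By the Sprague-Grundy theorem, the Grundy value of a sum of independent games is the XOR of the component values.
Combined value = 6 ⊕ 1 ⊕ 2 = 5.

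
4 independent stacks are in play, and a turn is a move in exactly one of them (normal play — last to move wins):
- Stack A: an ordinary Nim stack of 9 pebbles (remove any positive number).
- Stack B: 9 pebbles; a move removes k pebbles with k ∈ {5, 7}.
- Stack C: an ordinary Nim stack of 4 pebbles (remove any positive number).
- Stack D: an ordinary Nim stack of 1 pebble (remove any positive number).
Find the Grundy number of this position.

Stack A is a plain Nim stack of size 9, so its Grundy value is 9.
Build the Grundy sequence for stack B with g(k) = mex{g(k−s) : s ∈ {5, 7}, s ≤ k}:
k:     0  1  2  3  4  5  6  7  8  9
g(k):  0  0  0  0  0  1  1  1  1  1
So g(9) = 1.
Stack C is a plain Nim stack of size 4, so its Grundy value is 4.
Stack D is a plain Nim stack of size 1, so its Grundy value is 1.
The value of a disjunctive sum is the nim-sum of the parts.
Combined value = 9 ⊕ 1 ⊕ 4 ⊕ 1 = 13.

13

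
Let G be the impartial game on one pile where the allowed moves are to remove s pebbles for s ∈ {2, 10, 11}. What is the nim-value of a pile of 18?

Build the Grundy sequence with g(k) = mex{g(k−s) : s ∈ {2, 10, 11}, s ≤ k}:
k:     0  1  2  3  4  5  6  7  8  9 10 11 12 13 14 15 16 17 18
g(k):  0  0  1  1  0  0  1  1  0  0  1  1  2  0  3  1  2  0  3
So g(18) = 3.

3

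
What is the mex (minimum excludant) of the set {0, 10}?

0 is in the set but 1 is not, so the mex is 1.

1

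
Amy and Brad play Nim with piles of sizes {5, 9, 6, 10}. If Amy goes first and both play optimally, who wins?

Nim-sum: 5 XOR 9 XOR 6 XOR 10 = 0.
The nim-sum is 0, so this is a P-position: the player to move is in a losing position under optimal play; Amy is about to move from it and so loses — Brad wins.

Brad wins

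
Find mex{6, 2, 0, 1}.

3

The values 0, 1, 2 are all present; 3 is the first non-negative integer missing from the set.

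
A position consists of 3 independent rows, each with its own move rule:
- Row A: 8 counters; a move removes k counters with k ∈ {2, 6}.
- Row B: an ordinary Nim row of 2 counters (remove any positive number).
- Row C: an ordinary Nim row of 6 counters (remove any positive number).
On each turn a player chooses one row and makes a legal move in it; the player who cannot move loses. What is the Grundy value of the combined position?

4

Grundy values for row A (subtraction set {2, 6}):
g(0) = mex{} = 0
g(1) = mex{} = 0
g(2) = mex{0} = 1
g(3) = mex{0} = 1
g(4) = mex{1} = 0
g(5) = mex{1} = 0
g(6) = mex{0} = 1
g(7) = mex{0} = 1
g(8) = mex{1} = 0
So g(8) = 0.
Row B is a plain Nim row of size 2, so its Grundy value is 2.
Row C is a plain Nim row of size 6, so its Grundy value is 6.
By the Sprague-Grundy theorem, the Grundy value of a sum of independent games is the XOR of the component values.
Combined value = 0 XOR 2 XOR 6 = 4.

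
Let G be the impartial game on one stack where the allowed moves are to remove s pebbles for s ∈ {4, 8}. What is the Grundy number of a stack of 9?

2

Build the Grundy sequence with g(k) = mex{g(k−s) : s ∈ {4, 8}, s ≤ k}:
k:     0  1  2  3  4  5  6  7  8  9
g(k):  0  0  0  0  1  1  1  1  2  2
So g(9) = 2.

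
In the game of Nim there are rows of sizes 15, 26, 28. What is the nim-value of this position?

Nim-sum: 15 ⊕ 26 ⊕ 28 = 9.

9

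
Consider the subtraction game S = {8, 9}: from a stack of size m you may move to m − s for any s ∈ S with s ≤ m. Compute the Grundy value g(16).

2

Build the Grundy sequence with g(k) = mex{g(k−s) : s ∈ {8, 9}, s ≤ k}:
k:     0  1  2  3  4  5  6  7  8  9 10 11 12 13 14 15 16
g(k):  0  0  0  0  0  0  0  0  1  1  1  1  1  1  1  1  2
So g(16) = 2.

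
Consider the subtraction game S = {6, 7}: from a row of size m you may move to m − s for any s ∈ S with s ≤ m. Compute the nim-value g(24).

Build the Grundy sequence with g(k) = mex{g(k−s) : s ∈ {6, 7}, s ≤ k}:
k:     0  1  2  3  4  5  6  7  8  9 10 11 12 13 14 15 16 17 18 19 20 21 22 23 24
g(k):  0  0  0  0  0  0  1  1  1  1  1  1  2  0  0  0  0  0  0  1  1  1  1  1  1
So g(24) = 1.

1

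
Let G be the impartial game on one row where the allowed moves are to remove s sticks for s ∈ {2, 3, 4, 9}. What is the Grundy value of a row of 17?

Compute g(0), g(1), … for moves {2, 3, 4, 9}:
k:     0  1  2  3  4  5  6  7  8  9 10 11 12 13 14 15 16 17
g(k):  0  0  1  1  2  2  0  0  1  1  2  2  0  0  1  1  2  2
So g(17) = 2.

2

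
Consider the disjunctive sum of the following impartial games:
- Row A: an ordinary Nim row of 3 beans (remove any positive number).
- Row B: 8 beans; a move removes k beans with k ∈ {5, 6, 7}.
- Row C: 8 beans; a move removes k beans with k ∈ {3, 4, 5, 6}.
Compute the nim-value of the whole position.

Row A is a plain Nim row of size 3, so its Grundy value is 3.
Grundy values for row B (subtraction set {5, 6, 7}):
g(0) = mex{} = 0
g(1) = mex{} = 0
g(2) = mex{} = 0
g(3) = mex{} = 0
g(4) = mex{} = 0
g(5) = mex{0} = 1
g(6) = mex{0} = 1
g(7) = mex{0} = 1
g(8) = mex{0} = 1
So g(8) = 1.
For row C, compute g(0), g(1), … with moves {3, 4, 5, 6}:
k:     0  1  2  3  4  5  6  7  8
g(k):  0  0  0  1  1  1  2  2  2
So g(8) = 2.
The value of a disjunctive sum is the nim-sum of the parts.
Combined value = 3 ⊕ 1 ⊕ 2 = 0.

0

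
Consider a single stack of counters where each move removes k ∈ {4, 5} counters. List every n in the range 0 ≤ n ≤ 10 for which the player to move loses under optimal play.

0, 1, 2, 3, 9, 10

Grundy values for subtraction set {4, 5}:
k:     0  1  2  3  4  5  6  7  8  9 10
g(k):  0  0  0  0  1  1  1  1  2  0  0
The P-positions (g = 0) in 0..10 are 0, 1, 2, 3, 9, 10.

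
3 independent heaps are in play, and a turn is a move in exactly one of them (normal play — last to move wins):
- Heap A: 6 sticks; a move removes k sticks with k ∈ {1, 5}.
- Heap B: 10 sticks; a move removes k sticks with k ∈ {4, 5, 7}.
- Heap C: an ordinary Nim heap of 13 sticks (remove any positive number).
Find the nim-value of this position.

15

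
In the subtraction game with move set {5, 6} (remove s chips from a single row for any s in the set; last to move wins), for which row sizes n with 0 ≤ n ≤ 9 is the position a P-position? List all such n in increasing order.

0, 1, 2, 3, 4

Grundy values for subtraction set {5, 6}:
k:     0  1  2  3  4  5  6  7  8  9
g(k):  0  0  0  0  0  1  1  1  1  1
The P-positions (g = 0) in 0..9 are 0, 1, 2, 3, 4.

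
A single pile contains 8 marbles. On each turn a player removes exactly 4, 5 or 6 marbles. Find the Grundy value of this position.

Compute g(0), g(1), … for moves {4, 5, 6}:
k:     0  1  2  3  4  5  6  7  8
g(k):  0  0  0  0  1  1  1  1  2
So g(8) = 2.

2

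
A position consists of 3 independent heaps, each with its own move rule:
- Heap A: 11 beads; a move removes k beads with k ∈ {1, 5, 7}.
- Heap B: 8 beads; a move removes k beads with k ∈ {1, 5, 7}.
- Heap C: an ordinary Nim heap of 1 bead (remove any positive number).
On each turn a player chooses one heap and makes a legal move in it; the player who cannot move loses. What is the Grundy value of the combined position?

For heap A, compute g(0), g(1), … with moves {1, 5, 7}:
k:     0  1  2  3  4  5  6  7  8  9 10 11
g(k):  0  1  0  1  0  1  0  1  0  1  0  1
So g(11) = 1.
Grundy values for heap B (subtraction set {1, 5, 7}):
g(0) = mex{} = 0
g(1) = mex{0} = 1
g(2) = mex{1} = 0
g(3) = mex{0} = 1
g(4) = mex{1} = 0
g(5) = mex{0} = 1
g(6) = mex{1} = 0
g(7) = mex{0} = 1
g(8) = mex{1} = 0
So g(8) = 0.
Heap C is a plain Nim heap of size 1, so its Grundy value is 1.
The value of a disjunctive sum is the nim-sum of the parts.
Combined value = 1 XOR 0 XOR 1 = 0.

0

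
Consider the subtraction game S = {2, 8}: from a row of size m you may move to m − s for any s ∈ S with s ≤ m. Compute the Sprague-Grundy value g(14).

Grundy values for subtraction set {2, 8}:
k:     0  1  2  3  4  5  6  7  8  9 10 11 12 13 14
g(k):  0  0  1  1  0  0  1  1  2  2  0  0  1  1  0
So g(14) = 0.

0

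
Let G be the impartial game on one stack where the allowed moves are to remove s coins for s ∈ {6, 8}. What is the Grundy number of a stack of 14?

Compute g(0), g(1), … for moves {6, 8}:
g(0) = mex{} = 0
g(1) = mex{} = 0
g(2) = mex{} = 0
g(3) = mex{} = 0
g(4) = mex{} = 0
g(5) = mex{} = 0
g(6) = mex{0} = 1
g(7) = mex{0} = 1
g(8) = mex{0} = 1
g(9) = mex{0} = 1
g(10) = mex{0} = 1
g(11) = mex{0} = 1
g(12) = mex{0,1} = 2
g(13) = mex{0,1} = 2
g(14) = mex{1} = 0
So g(14) = 0.

0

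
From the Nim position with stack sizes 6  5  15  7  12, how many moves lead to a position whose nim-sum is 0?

Compute the nim-sum pairwise:
6 ⊕ 5 = 3
3 ⊕ 15 = 12
12 ⊕ 7 = 11
11 ⊕ 12 = 7
The overall nim-sum is X = 7. A stack of size p has a winning move iff p XOR X < p (reduce it to p XOR X).
  6: 6 XOR 7 = 1 < 6 — winning move (to 1).
  5: 5 XOR 7 = 2 < 5 — winning move (to 2).
  15: 15 XOR 7 = 8 < 15 — winning move (to 8).
  7: 7 XOR 7 = 0 < 7 — winning move (to 0).
  12: 12 XOR 7 = 11 < 12 — winning move (to 11).
That gives 5 winning moves.

5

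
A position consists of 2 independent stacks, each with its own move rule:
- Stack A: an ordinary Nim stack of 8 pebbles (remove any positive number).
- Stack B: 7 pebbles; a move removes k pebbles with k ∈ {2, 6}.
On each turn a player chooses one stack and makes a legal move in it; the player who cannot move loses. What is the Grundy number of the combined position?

Stack A is a plain Nim stack of size 8, so its Grundy value is 8.
Build the Grundy sequence for stack B with g(k) = mex{g(k−s) : s ∈ {2, 6}, s ≤ k}:
k:     0  1  2  3  4  5  6  7
g(k):  0  0  1  1  0  0  1  1
So g(7) = 1.
The value of a disjunctive sum is the nim-sum of the parts.
Combined value = 8 ⊕ 1 = 9.

9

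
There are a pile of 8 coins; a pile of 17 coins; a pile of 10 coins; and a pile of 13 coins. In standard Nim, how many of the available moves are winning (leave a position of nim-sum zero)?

1

Nim-sum: 8 ⊕ 17 ⊕ 10 ⊕ 13 = 30.
The overall nim-sum is X = 30. A pile of size p has a winning move iff p XOR X < p (reduce it to p XOR X).
  8: 8 XOR 30 = 22 ≥ 8 — no move.
  17: 17 XOR 30 = 15 < 17 — winning move (to 15).
  10: 10 XOR 30 = 20 ≥ 10 — no move.
  13: 13 XOR 30 = 19 ≥ 13 — no move.
That gives 1 winning move.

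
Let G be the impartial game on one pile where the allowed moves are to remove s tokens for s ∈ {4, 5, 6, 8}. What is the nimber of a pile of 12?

Grundy values for subtraction set {4, 5, 6, 8}:
g(0) = mex{} = 0
g(1) = mex{} = 0
g(2) = mex{} = 0
g(3) = mex{} = 0
g(4) = mex{0} = 1
g(5) = mex{0} = 1
g(6) = mex{0} = 1
g(7) = mex{0} = 1
g(8) = mex{0,1} = 2
g(9) = mex{0,1} = 2
g(10) = mex{0,1} = 2
g(11) = mex{0,1} = 2
g(12) = mex{1,2} = 0
So g(12) = 0.

0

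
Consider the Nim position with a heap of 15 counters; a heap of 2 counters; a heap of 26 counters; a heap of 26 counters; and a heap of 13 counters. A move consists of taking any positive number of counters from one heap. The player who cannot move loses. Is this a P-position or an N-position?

Nim-sum: 15 ^ 2 ^ 26 ^ 26 ^ 13 = 0.
The nim-sum is 0, so this is a P-position: the player to move is in a losing position under optimal play.

P-position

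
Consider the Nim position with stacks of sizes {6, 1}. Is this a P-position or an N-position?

N-position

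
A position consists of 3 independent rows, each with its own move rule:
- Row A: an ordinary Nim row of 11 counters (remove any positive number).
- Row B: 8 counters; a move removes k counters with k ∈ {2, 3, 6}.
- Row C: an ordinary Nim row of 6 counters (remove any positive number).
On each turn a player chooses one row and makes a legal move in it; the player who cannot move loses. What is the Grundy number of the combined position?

15

Row A is a plain Nim row of size 11, so its Grundy value is 11.
Grundy values for row B (subtraction set {2, 3, 6}):
k:     0  1  2  3  4  5  6  7  8
g(k):  0  0  1  1  2  0  3  1  2
So g(8) = 2.
Row C is a plain Nim row of size 6, so its Grundy value is 6.
By the Sprague-Grundy theorem, the Grundy value of a sum of independent games is the XOR of the component values.
Combined value = 11 ⊕ 2 ⊕ 6 = 15.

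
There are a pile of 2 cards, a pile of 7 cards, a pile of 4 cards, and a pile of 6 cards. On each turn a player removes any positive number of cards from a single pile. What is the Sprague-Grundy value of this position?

Compute the nim-sum pairwise:
2 XOR 7 = 5
5 XOR 4 = 1
1 XOR 6 = 7

7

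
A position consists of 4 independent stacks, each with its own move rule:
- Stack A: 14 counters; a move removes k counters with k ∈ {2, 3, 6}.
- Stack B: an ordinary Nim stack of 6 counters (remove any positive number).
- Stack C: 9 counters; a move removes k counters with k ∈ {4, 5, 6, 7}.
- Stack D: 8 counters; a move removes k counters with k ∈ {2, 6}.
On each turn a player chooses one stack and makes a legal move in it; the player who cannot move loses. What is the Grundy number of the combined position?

4

For stack A, compute g(0), g(1), … with moves {2, 3, 6}:
g(0) = mex{} = 0
g(1) = mex{} = 0
g(2) = mex{0} = 1
g(3) = mex{0} = 1
g(4) = mex{0,1} = 2
g(5) = mex{1} = 0
g(6) = mex{0,1,2} = 3
g(7) = mex{0,2} = 1
g(8) = mex{0,1,3} = 2
g(9) = mex{1,3} = 0
g(10) = mex{1,2} = 0
g(11) = mex{0,2} = 1
g(12) = mex{0,3} = 1
g(13) = mex{0,1} = 2
g(14) = mex{1,2} = 0
So g(14) = 0.
Stack B is a plain Nim stack of size 6, so its Grundy value is 6.
Build the Grundy sequence for stack C with g(k) = mex{g(k−s) : s ∈ {4, 5, 6, 7}, s ≤ k}:
k:     0  1  2  3  4  5  6  7  8  9
g(k):  0  0  0  0  1  1  1  1  2  2
So g(9) = 2.
Build the Grundy sequence for stack D with g(k) = mex{g(k−s) : s ∈ {2, 6}, s ≤ k}:
k:     0  1  2  3  4  5  6  7  8
g(k):  0  0  1  1  0  0  1  1  0
So g(8) = 0.
The value of a disjunctive sum is the nim-sum of the parts.
Combined value = 0 ⊕ 6 ⊕ 2 ⊕ 0 = 4.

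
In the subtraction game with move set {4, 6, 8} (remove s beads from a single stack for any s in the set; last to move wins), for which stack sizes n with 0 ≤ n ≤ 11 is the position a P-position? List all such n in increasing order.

0, 1, 2, 3

Build the Grundy sequence with g(k) = mex{g(k−s) : s ∈ {4, 6, 8}, s ≤ k}:
k:     0  1  2  3  4  5  6  7  8  9 10 11
g(k):  0  0  0  0  1  1  1  1  2  2  2  2
The P-positions (g = 0) in 0..11 are 0, 1, 2, 3.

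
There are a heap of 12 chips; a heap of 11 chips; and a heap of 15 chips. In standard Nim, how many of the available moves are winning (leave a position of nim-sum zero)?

3

Compute the nim-sum pairwise:
12 ⊕ 11 = 7
7 ⊕ 15 = 8
The overall nim-sum is X = 8. A heap of size p has a winning move iff p XOR X < p (reduce it to p XOR X).
  12: 12 XOR 8 = 4 < 12 — winning move (to 4).
  11: 11 XOR 8 = 3 < 11 — winning move (to 3).
  15: 15 XOR 8 = 7 < 15 — winning move (to 7).
That gives 3 winning moves.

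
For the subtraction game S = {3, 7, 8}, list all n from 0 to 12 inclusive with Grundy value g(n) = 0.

0, 1, 2, 6, 11, 12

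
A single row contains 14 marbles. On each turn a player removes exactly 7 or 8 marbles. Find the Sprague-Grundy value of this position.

Compute g(0), g(1), … for moves {7, 8}:
g(0) = mex{} = 0
g(1) = mex{} = 0
g(2) = mex{} = 0
g(3) = mex{} = 0
g(4) = mex{} = 0
g(5) = mex{} = 0
g(6) = mex{} = 0
g(7) = mex{0} = 1
g(8) = mex{0} = 1
g(9) = mex{0} = 1
g(10) = mex{0} = 1
g(11) = mex{0} = 1
g(12) = mex{0} = 1
g(13) = mex{0} = 1
g(14) = mex{0,1} = 2
So g(14) = 2.

2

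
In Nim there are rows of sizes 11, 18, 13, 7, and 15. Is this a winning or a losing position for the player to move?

Winning position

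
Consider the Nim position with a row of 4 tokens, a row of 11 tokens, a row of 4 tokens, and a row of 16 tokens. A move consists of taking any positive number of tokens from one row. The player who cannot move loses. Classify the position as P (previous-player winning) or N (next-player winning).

N-position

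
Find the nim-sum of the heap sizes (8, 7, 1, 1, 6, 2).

11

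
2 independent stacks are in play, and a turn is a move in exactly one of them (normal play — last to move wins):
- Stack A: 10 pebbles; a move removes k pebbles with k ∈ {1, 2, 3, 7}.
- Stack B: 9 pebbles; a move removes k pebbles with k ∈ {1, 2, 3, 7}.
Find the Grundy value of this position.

3

Build the Grundy sequence for stack A with g(k) = mex{g(k−s) : s ∈ {1, 2, 3, 7}, s ≤ k}:
k:     0  1  2  3  4  5  6  7  8  9 10
g(k):  0  1  2  3  0  1  2  3  0  1  2
So g(10) = 2.
Build the Grundy sequence for stack B with g(k) = mex{g(k−s) : s ∈ {1, 2, 3, 7}, s ≤ k}:
g(0) = mex{} = 0
g(1) = mex{0} = 1
g(2) = mex{0,1} = 2
g(3) = mex{0,1,2} = 3
g(4) = mex{1,2,3} = 0
g(5) = mex{0,2,3} = 1
g(6) = mex{0,1,3} = 2
g(7) = mex{0,1,2} = 3
g(8) = mex{1,2,3} = 0
g(9) = mex{0,2,3} = 1
So g(9) = 1.
The value of a disjunctive sum is the nim-sum of the parts.
Combined value = 2 ⊕ 1 = 3.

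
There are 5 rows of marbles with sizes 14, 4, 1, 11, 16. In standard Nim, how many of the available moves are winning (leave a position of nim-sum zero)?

1

Write each in binary and XOR column by column:
  01110  (14)
  00100  (4)
  00001  (1)
  01011  (11)
  10000  (16)
  -----
  10000  (16)
The overall nim-sum is X = 16. A row of size p has a winning move iff p XOR X < p (reduce it to p XOR X).
  14: 14 XOR 16 = 30 ≥ 14 — no move.
  4: 4 XOR 16 = 20 ≥ 4 — no move.
  1: 1 XOR 16 = 17 ≥ 1 — no move.
  11: 11 XOR 16 = 27 ≥ 11 — no move.
  16: 16 XOR 16 = 0 < 16 — winning move (to 0).
That gives 1 winning move.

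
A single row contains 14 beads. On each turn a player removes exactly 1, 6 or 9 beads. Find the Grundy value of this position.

Grundy values for subtraction set {1, 6, 9}:
k:     0  1  2  3  4  5  6  7  8  9 10 11 12 13 14
g(k):  0  1  0  1  0  1  2  0  1  2  3  2  0  1  0
So g(14) = 0.

0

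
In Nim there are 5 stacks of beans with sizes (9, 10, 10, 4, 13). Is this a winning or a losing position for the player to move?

Losing position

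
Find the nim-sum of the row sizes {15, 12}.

3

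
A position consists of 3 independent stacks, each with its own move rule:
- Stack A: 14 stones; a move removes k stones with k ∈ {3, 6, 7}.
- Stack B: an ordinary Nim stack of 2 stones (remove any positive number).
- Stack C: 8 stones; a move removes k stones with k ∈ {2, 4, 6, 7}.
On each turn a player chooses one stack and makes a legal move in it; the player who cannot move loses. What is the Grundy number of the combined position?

Grundy values for stack A (subtraction set {3, 6, 7}):
k:     0  1  2  3  4  5  6  7  8  9 10 11 12 13 14
g(k):  0  0  0  1  1  1  2  2  2  3  0  0  0  1  1
So g(14) = 1.
Stack B is a plain Nim stack of size 2, so its Grundy value is 2.
Grundy values for stack C (subtraction set {2, 4, 6, 7}):
g(0) = mex{} = 0
g(1) = mex{} = 0
g(2) = mex{0} = 1
g(3) = mex{0} = 1
g(4) = mex{0,1} = 2
g(5) = mex{0,1} = 2
g(6) = mex{0,1,2} = 3
g(7) = mex{0,1,2} = 3
g(8) = mex{0,1,2,3} = 4
So g(8) = 4.
By the Sprague-Grundy theorem, the Grundy value of a sum of independent games is the XOR of the component values.
Combined value = 1 ⊕ 2 ⊕ 4 = 7.

7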